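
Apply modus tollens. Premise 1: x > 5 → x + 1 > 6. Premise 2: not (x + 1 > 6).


Modus tollens: from (P → Q) and ¬Q, infer ¬P.
Q = 'x + 1 > 6' is denied; since P → Q, P must also fail.

Not (x > 5).


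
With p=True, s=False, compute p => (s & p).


Substitute p=True, s=False:
s & p = False & True = False
p => (s & p) = True => False = False

False


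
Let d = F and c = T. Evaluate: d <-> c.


Biconditional is true when both operands have the same truth value.
Substitute: d=F, c=T.
F <-> T evaluates to F.

F


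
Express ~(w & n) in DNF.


Step 1: Apply De Morgan: ¬(w ∧ n) = ¬w ∨ ¬n.

(~w) | (~n)


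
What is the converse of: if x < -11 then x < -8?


The converse of (P → Q) is (Q → P). It is not in general equivalent to the original.
Here P = 'x < -11' and Q = 'x < -8'.

If x < -8, then x < -11.


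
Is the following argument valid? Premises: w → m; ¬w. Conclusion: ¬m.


This is denying the antecedent (fallacy). There exist truth assignments where the premises are all true but the conclusion is false.

Invalid.


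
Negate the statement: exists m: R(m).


¬(forall x: φ) = exists x: ¬φ, and ¬(exists x: φ) = forall x: ¬φ.
Apply to the existential statement.

forall m: ~(R(m))


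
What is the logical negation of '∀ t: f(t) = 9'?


¬(∀ x: φ) = ∃ x: ¬φ, and ¬(∃ x: φ) = ∀ x: ¬φ.
Apply to the universal statement.

∃ t: ¬(f(t) = 9)


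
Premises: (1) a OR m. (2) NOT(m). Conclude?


Disjunctive syllogism: from (P ∨ Q) and ¬P, infer Q.
One disjunct, 'm', is ruled out; the other must hold.

a


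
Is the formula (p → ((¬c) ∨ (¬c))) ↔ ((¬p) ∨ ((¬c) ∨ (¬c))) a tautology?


Build the truth table over {c, p}:
c | p | φ
---------
F | F | T
T | F | T
F | T | T
T | T | T
Every row evaluates to true.

Yes, it is a tautology.


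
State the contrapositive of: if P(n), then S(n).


The contrapositive of (P → Q) is (¬Q → ¬P); it is logically equivalent to the original.
Here P = 'P(n)' and Q = 'S(n)'.

If not (S(n)), then not (P(n)).


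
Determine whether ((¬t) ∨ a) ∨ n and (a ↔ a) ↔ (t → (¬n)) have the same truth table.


Compare truth tables:
a | n | t | φ | ψ
-----------------
F | F | F | T | T
T | F | F | T | T
F | T | F | T | T
T | T | F | T | T
F | F | T | F | T
T | F | T | T | T
F | T | T | T | F
T | T | T | T | F
They differ at row 5 (a=F, n=F, t=T): φ=F but ψ=T.

No, they are not logically equivalent.


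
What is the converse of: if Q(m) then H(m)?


The converse of (P → Q) is (Q → P). It is not in general equivalent to the original.
Here P = 'Q(m)' and Q = 'H(m)'.

If H(m), then Q(m).


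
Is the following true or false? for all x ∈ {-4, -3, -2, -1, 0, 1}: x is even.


Evaluate the predicate on each element: -4:T, -3:F, -2:T, -1:F, 0:T, 1:F.
Counterexample x = -3 fails the predicate.

F


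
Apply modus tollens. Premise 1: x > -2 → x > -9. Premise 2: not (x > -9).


Modus tollens: from (P → Q) and ¬Q, infer ¬P.
Q = 'x > -9' is denied; since P → Q, P must also fail.

Not (x > -2).


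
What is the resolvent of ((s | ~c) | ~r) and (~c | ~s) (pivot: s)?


The clauses contain complementary literals s and ~s.
Resolution eliminates this pair and disjoins the remaining literals (merging duplicates).

(~c | ~r)


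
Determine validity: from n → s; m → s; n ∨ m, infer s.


This matches the form of proof by cases: the conclusion follows in every model of the premises.

Valid.


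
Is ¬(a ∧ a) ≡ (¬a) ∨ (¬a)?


Compare truth tables:
a | φ | ψ
---------
F | T | T
T | F | F
The columns φ and ψ agree on every row.

Yes, they are logically equivalent.


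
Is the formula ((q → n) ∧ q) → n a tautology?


Build the truth table over {n, q}:
n | q | φ
---------
F | F | T
T | F | T
F | T | T
T | T | T
Every row evaluates to true.

Yes, it is a tautology.


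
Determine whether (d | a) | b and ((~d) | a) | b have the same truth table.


Compare truth tables:
a | b | d | φ | ψ
-----------------
False | False | False | False | True
True | False | False | True | True
False | True | False | True | True
True | True | False | True | True
False | False | True | True | False
True | False | True | True | True
False | True | True | True | True
True | True | True | True | True
They differ at row 1 (a=False, b=False, d=False): φ=False but ψ=True.

No, they are not logically equivalent.


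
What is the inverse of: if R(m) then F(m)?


The inverse of (P → Q) is (¬P → ¬Q). It is equivalent to the converse, not to the original.
Here P = 'R(m)' and Q = 'F(m)'.

If not (R(m)), then not (F(m)).


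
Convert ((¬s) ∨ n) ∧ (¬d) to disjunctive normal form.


Step 1: Distribute ∧ over ∨: ((¬s) ∨ n) ∧ (¬d) = ((¬s) ∧ (¬d)) ∨ (n ∧ (¬d)).

((¬s) ∧ (¬d)) ∨ (n ∧ (¬d))


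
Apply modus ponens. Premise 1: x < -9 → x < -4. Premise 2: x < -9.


Modus ponens: from (P → Q) and P, infer Q.
P = 'x < -9' is asserted, and P → Q holds, so Q follows.

x < -4.


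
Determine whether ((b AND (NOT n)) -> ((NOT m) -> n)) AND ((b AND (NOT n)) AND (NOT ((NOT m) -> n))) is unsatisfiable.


Truth table over {b, m, n}:
b | m | n | φ
-------------
F | F | F | F
T | F | F | F
F | T | F | F
T | T | F | F
F | F | T | F
T | F | T | F
F | T | T | F
T | T | T | F
Every row is false.

Yes, it is a contradiction.


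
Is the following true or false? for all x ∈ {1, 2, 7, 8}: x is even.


Evaluate the predicate on each element: 1:F, 2:T, 7:F, 8:T.
Counterexample x = 1 fails the predicate.

F


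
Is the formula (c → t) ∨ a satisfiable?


Search for a satisfying assignment over {a, c, t}.
Try a=F, c=F, t=F: the formula evaluates to T.
A satisfying assignment exists.

Satisfiable.


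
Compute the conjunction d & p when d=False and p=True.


Conjunction is true only when both operands are true.
Substitute: d=False, p=True.
False & True evaluates to False.

False


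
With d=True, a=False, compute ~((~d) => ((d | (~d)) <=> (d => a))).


Substitute d=True, a=False:
~d = False
~d = False
d | (~d) = True | False = True
d => a = True => False = False
(d | (~d)) <=> (d => a) = True <=> False = False
(~d) => ((d | (~d)) <=> (d => a)) = False => False = True
~((~d) => ((d | (~d)) <=> (d => a))) = False

False


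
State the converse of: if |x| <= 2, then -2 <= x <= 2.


The converse of (P → Q) is (Q → P). It is not in general equivalent to the original.
Here P = '|x| <= 2' and Q = '-2 <= x <= 2'.

If -2 <= x <= 2, then |x| <= 2.


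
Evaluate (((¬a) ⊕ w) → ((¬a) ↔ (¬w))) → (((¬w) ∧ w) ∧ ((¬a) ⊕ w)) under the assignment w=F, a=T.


Substitute w=F, a=T:
… (earlier sub-steps elided)
¬a = F
¬w = T
(¬a) ↔ (¬w) = F ↔ T = F
((¬a) ⊕ w) → ((¬a) ↔ (¬w)) = F → F = T
¬w = T
(¬w) ∧ w = T ∧ F = F
¬a = F
(¬a) ⊕ w = F ⊕ F = F
((¬w) ∧ w) ∧ ((¬a) ⊕ w) = F ∧ F = F
(((¬a) ⊕ w) → ((¬a) ↔ (¬w))) → (((¬w) ∧ w) ∧ ((¬a) ⊕ w)) = T → F = F

F


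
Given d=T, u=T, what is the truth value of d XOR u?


Exclusive or is true when exactly one operand is true.
Substitute: d=T, u=T.
T XOR T evaluates to F.

F


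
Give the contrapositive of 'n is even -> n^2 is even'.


The contrapositive of (P → Q) is (¬Q → ¬P); it is logically equivalent to the original.
Here P = 'n is even' and Q = 'n^2 is even'.

If not (n^2 is even), then not (n is even).


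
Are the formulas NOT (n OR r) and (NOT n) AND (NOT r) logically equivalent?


Compare truth tables:
n | r | φ | ψ
-------------
F | F | T | T
T | F | F | F
F | T | F | F
T | T | F | F
The columns φ and ψ agree on every row.

Yes, they are logically equivalent.


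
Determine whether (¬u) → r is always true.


Build the truth table over {r, u}:
r | u | φ
---------
F | F | F
T | F | T
F | T | T
T | T | T
Counterexample at row 1: with r=F, u=F, the formula is F.

No, it is not a tautology.


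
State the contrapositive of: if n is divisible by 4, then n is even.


The contrapositive of (P → Q) is (¬Q → ¬P); it is logically equivalent to the original.
Here P = 'n is divisible by 4' and Q = 'n is even'.

If not (n is even), then not (n is divisible by 4).


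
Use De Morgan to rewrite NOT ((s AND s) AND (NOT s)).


De Morgan: the negation of a conjunction is the disjunction of the negations.
Distribute NOT across AND, flipping it to OR, and negate each literal.

((NOT s) OR (NOT s)) OR s


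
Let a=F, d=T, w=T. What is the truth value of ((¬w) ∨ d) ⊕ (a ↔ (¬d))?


Substitute a=F, d=T, w=T:
¬w = F
(¬w) ∨ d = F ∨ T = T
¬d = F
a ↔ (¬d) = F ↔ F = T
((¬w) ∨ d) ⊕ (a ↔ (¬d)) = T ⊕ T = F

F


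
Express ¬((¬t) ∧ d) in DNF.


Step 1: Apply De Morgan: ¬((¬t) ∧ d) = ¬(¬t) ∨ ¬d.
Step 2: Eliminate any double negations (¬¬X = X).

t ∨ (¬d)


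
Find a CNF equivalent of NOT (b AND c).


Step 1: Apply De Morgan: ¬(b ∧ c) = ¬b ∨ ¬c.

(NOT b) OR (NOT c)


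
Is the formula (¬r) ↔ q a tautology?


Build the truth table over {q, r}:
q | r | φ
---------
F | F | F
T | F | T
F | T | T
T | T | F
Counterexample at row 1: with q=F, r=F, the formula is F.

No, it is not a tautology.


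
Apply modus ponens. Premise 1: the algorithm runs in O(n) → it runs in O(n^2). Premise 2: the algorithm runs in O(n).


Modus ponens: from (P → Q) and P, infer Q.
P = 'the algorithm runs in O(n)' is asserted, and P → Q holds, so Q follows.

it runs in O(n^2).


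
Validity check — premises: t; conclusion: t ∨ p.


This matches the form of disjunction introduction: the conclusion follows in every model of the premises.

Valid.


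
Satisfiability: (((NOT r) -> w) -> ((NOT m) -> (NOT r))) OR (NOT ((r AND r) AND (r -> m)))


Search for a satisfying assignment over {m, r, w}.
Try m=F, r=F, w=F: the formula evaluates to T.
A satisfying assignment exists.

Satisfiable.


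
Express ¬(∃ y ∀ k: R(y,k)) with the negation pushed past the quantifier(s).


Negation flips each quantifier (∀↔∃) and negates the inner predicate.
¬(∃ y ∀ k: φ) = ∀ y ∃ k: ¬φ.

∀ y ∃ k: ¬(R(y,k))


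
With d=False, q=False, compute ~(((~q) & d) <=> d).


Substitute d=False, q=False:
~q = True
(~q) & d = True & False = False
((~q) & d) <=> d = False <=> False = True
~(((~q) & d) <=> d) = False

False


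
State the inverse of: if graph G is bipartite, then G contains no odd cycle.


The inverse of (P → Q) is (¬P → ¬Q). It is equivalent to the converse, not to the original.
Here P = 'graph G is bipartite' and Q = 'G contains no odd cycle'.

If not (graph G is bipartite), then not (G contains no odd cycle).


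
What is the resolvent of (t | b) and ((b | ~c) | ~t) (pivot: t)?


The clauses contain complementary literals t and ~t.
Resolution eliminates this pair and disjoins the remaining literals (merging duplicates).

(b | ~c)


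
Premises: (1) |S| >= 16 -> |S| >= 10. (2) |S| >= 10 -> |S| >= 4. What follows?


Hypothetical syllogism: from (P → Q) and (Q → R), infer (P → R).
Chain the two implications through the shared middle term '|S| >= 10'.

|S| >= 16 -> |S| >= 4


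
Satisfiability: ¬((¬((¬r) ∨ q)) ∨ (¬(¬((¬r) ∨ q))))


Check all 4 assignments over {q, r}:
q | r | φ
---------
F | F | F
T | F | F
F | T | F
T | T | F
No assignment makes the formula true.

Unsatisfiable.


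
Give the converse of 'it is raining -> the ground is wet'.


The converse of (P → Q) is (Q → P). It is not in general equivalent to the original.
Here P = 'it is raining' and Q = 'the ground is wet'.

If the ground is wet, then it is raining.


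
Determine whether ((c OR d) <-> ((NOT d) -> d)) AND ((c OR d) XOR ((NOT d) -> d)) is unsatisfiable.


Truth table over {c, d}:
c | d | φ
---------
F | F | F
T | F | F
F | T | F
T | T | F
Every row is false.

Yes, it is a contradiction.


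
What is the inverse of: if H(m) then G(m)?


The inverse of (P → Q) is (¬P → ¬Q). It is equivalent to the converse, not to the original.
Here P = 'H(m)' and Q = 'G(m)'.

If not (H(m)), then not (G(m)).


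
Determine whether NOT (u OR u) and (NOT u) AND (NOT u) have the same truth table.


Compare truth tables:
u | φ | ψ
---------
F | T | T
T | F | F
The columns φ and ψ agree on every row.

Yes, they are logically equivalent.


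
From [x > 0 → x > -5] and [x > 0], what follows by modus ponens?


Modus ponens: from (P → Q) and P, infer Q.
P = 'x > 0' is asserted, and P → Q holds, so Q follows.

x > -5.


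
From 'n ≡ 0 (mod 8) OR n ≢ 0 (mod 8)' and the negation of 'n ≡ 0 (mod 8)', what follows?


Disjunctive syllogism: from (P ∨ Q) and ¬P, infer Q.
One disjunct, 'n ≡ 0 (mod 8)', is ruled out; the other must hold.

n ≢ 0 (mod 8)


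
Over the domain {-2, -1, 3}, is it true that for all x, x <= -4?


Evaluate the predicate on each element: -2:F, -1:F, 3:F.
Counterexample x = -2 fails the predicate.

F


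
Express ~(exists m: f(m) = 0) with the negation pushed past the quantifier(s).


¬(forall x: φ) = exists x: ¬φ, and ¬(exists x: φ) = forall x: ¬φ.
Apply to the existential statement.

forall m: ~(f(m) = 0)


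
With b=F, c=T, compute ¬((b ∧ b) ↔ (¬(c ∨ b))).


Substitute b=F, c=T:
b ∧ b = F ∧ F = F
c ∨ b = T ∨ F = T
¬(c ∨ b) = F
(b ∧ b) ↔ (¬(c ∨ b)) = F ↔ F = T
¬((b ∧ b) ↔ (¬(c ∨ b))) = F

F


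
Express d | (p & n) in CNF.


Step 1: Distribute ∨ over ∧: d ∨ (p ∧ n) = (d ∨ p) ∧ (d ∨ n).

(d | p) & (d | n)


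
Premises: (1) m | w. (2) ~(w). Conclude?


Disjunctive syllogism: from (P ∨ Q) and ¬P, infer Q.
One disjunct, 'w', is ruled out; the other must hold.

m


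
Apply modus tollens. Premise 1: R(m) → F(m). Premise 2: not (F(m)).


Modus tollens: from (P → Q) and ¬Q, infer ¬P.
Q = 'F(m)' is denied; since P → Q, P must also fail.

Not (R(m)).


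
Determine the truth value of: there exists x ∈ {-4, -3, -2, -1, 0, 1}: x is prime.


Evaluate the predicate on each element: -4:F, -3:F, -2:F, -1:F, 0:F, 1:F.
No element satisfies the predicate.

F


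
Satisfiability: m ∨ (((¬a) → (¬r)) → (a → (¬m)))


Search for a satisfying assignment over {a, m, r}.
Try a=F, m=F, r=F: the formula evaluates to T.
A satisfying assignment exists.

Satisfiable.


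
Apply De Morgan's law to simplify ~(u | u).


De Morgan: the negation of a disjunction is the conjunction of the negations.
Distribute ~ across |, flipping it to &, and negate each literal.

(~u) & (~u)


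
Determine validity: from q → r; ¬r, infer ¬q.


This matches the form of modus tollens: the conclusion follows in every model of the premises.

Valid.


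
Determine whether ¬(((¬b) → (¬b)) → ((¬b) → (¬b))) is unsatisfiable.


Truth table over {b}:
b | φ
-----
F | F
T | F
Every row is false.

Yes, it is a contradiction.


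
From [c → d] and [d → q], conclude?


Hypothetical syllogism: from (P → Q) and (Q → R), infer (P → R).
Chain the two implications through the shared middle term 'd'.

c → q


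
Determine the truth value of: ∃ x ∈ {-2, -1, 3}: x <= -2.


Evaluate the predicate on each element: -2:T, -1:F, 3:F.
Witness x = -2 satisfies the predicate.

T


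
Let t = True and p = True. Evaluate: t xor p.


Exclusive or is true when exactly one operand is true.
Substitute: t=True, p=True.
True xor True evaluates to False.

False


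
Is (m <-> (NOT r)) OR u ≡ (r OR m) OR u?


Compare truth tables:
m | r | u | φ | ψ
-----------------
F | F | F | F | F
T | F | F | T | T
F | T | F | T | T
T | T | F | F | T
F | F | T | T | T
T | F | T | T | T
F | T | T | T | T
T | T | T | T | T
They differ at row 4 (m=T, r=T, u=F): φ=F but ψ=T.

No, they are not logically equivalent.


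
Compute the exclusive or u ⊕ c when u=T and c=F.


Exclusive or is true when exactly one operand is true.
Substitute: u=T, c=F.
T ⊕ F evaluates to T.

T


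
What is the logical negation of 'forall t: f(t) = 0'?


¬(forall x: φ) = exists x: ¬φ, and ¬(exists x: φ) = forall x: ¬φ.
Apply to the universal statement.

exists t: ~(f(t) = 0)


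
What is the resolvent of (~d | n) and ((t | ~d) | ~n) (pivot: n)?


The clauses contain complementary literals n and ~n.
Resolution eliminates this pair and disjoins the remaining literals (merging duplicates).

(~d | t)


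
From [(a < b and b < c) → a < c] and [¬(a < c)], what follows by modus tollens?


Modus tollens: from (P → Q) and ¬Q, infer ¬P.
Q = 'a < c' is denied; since P → Q, P must also fail.

Not ((a < b and b < c)).


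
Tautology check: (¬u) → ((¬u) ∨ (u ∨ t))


Build the truth table over {t, u}:
t | u | φ
---------
F | F | T
T | F | T
F | T | T
T | T | T
Every row evaluates to true.

Yes, it is a tautology.


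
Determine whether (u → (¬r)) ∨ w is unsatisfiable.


Truth table over {r, u, w}:
r | u | w | φ
-------------
F | F | F | T
T | F | F | T
F | T | F | T
T | T | F | F
F | F | T | T
T | F | T | T
F | T | T | T
T | T | T | T
Satisfying assignment at row 1: r=F, u=F, w=F gives T.

No, it is not a contradiction.


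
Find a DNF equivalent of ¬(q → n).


Step 1: Rewrite implication then negate: ¬(¬q ∨ n) = q ∧ ¬n.

q ∧ (¬n)


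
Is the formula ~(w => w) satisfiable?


Check all 2 assignments over {w}:
w | φ
-----
False | False
True | False
No assignment makes the formula true.

Unsatisfiable.


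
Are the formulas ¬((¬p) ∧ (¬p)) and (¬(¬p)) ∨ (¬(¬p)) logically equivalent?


Compare truth tables:
p | φ | ψ
---------
F | F | F
T | T | T
The columns φ and ψ agree on every row.

Yes, they are logically equivalent.


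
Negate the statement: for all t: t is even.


¬(for all x: φ) = there exists x: ¬φ, and ¬(there exists x: φ) = for all x: ¬φ.
Apply to the universal statement.

there exists t: NOT(t is even)


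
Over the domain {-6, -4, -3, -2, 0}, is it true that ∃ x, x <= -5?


Evaluate the predicate on each element: -6:T, -4:F, -3:F, -2:F, 0:F.
Witness x = -6 satisfies the predicate.

T


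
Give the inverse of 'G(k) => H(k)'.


The inverse of (P → Q) is (¬P → ¬Q). It is equivalent to the converse, not to the original.
Here P = 'G(k)' and Q = 'H(k)'.

If not (G(k)), then not (H(k)).


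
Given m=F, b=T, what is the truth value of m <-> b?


Biconditional is true when both operands have the same truth value.
Substitute: m=F, b=T.
F <-> T evaluates to F.

F


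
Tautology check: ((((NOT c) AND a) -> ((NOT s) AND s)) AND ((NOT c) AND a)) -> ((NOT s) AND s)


Build the truth table over {a, c, s}:
a | c | s | φ
-------------
F | F | F | T
T | F | F | T
F | T | F | T
T | T | F | T
F | F | T | T
T | F | T | T
F | T | T | T
T | T | T | T
Every row evaluates to true.

Yes, it is a tautology.


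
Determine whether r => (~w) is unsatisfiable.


Truth table over {r, w}:
r | w | φ
---------
False | False | True
True | False | True
False | True | True
True | True | False
Satisfying assignment at row 1: r=False, w=False gives True.

No, it is not a contradiction.


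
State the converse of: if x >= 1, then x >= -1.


The converse of (P → Q) is (Q → P). It is not in general equivalent to the original.
Here P = 'x >= 1' and Q = 'x >= -1'.

If x >= -1, then x >= 1.


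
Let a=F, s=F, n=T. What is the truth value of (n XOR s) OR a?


Substitute a=F, s=F, n=T:
n XOR s = T XOR F = T
(n XOR s) OR a = T OR F = T

T


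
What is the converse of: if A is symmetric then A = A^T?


The converse of (P → Q) is (Q → P). It is not in general equivalent to the original.
Here P = 'A is symmetric' and Q = 'A = A^T'.

If A = A^T, then A is symmetric.


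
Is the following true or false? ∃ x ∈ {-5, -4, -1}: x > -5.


Evaluate the predicate on each element: -5:F, -4:T, -1:T.
Witness x = -4 satisfies the predicate.

T


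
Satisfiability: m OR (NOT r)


Search for a satisfying assignment over {m, r}.
Try m=F, r=F: the formula evaluates to T.
A satisfying assignment exists.

Satisfiable.


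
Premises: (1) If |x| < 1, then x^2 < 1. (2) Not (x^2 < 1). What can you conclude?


Modus tollens: from (P → Q) and ¬Q, infer ¬P.
Q = 'x^2 < 1' is denied; since P → Q, P must also fail.

Not (|x| < 1).


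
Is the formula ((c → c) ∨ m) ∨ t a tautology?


Build the truth table over {c, m, t}:
c | m | t | φ
-------------
F | F | F | T
T | F | F | T
F | T | F | T
T | T | F | T
F | F | T | T
T | F | T | T
F | T | T | T
T | T | T | T
Every row evaluates to true.

Yes, it is a tautology.


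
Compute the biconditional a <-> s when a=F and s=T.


Biconditional is true when both operands have the same truth value.
Substitute: a=F, s=T.
F <-> T evaluates to F.

F


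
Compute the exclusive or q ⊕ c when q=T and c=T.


Exclusive or is true when exactly one operand is true.
Substitute: q=T, c=T.
T ⊕ T evaluates to F.

F


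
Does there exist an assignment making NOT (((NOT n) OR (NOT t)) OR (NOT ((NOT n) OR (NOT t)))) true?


Check all 4 assignments over {n, t}:
n | t | φ
---------
F | F | F
T | F | F
F | T | F
T | T | F
No assignment makes the formula true.

Unsatisfiable.


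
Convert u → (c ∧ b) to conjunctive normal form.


Step 1: Rewrite u → (c ∧ b) as ¬u ∨ (c ∧ b).
Step 2: Distribute ∨ over ∧.

((¬u) ∨ c) ∧ ((¬u) ∨ b)


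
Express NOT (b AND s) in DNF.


Step 1: Apply De Morgan: ¬(b ∧ s) = ¬b ∨ ¬s.

(NOT b) OR (NOT s)


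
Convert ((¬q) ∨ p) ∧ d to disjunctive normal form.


Step 1: Distribute ∧ over ∨: ((¬q) ∨ p) ∧ d = ((¬q) ∧ d) ∨ (p ∧ d).

((¬q) ∧ d) ∨ (p ∧ d)


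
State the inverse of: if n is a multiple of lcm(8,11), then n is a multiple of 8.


The inverse of (P → Q) is (¬P → ¬Q). It is equivalent to the converse, not to the original.
Here P = 'n is a multiple of lcm(8,11)' and Q = 'n is a multiple of 8'.

If not (n is a multiple of lcm(8,11)), then not (n is a multiple of 8).


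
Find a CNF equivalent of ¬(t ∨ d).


Step 1: Apply De Morgan: ¬(t ∨ d) = ¬t ∧ ¬d.

(¬t) ∧ (¬d)


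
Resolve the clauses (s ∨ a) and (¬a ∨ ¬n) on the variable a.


The clauses contain complementary literals a and ¬a.
Resolution eliminates this pair and disjoins the remaining literals (merging duplicates).

(s ∨ ¬n)


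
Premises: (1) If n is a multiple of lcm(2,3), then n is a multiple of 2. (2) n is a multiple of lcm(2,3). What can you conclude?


Modus ponens: from (P → Q) and P, infer Q.
P = 'n is a multiple of lcm(2,3)' is asserted, and P → Q holds, so Q follows.

n is a multiple of 2.


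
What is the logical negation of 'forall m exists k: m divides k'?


Negation flips each quantifier (∀↔∃) and negates the inner predicate.
¬(forall m exists k: φ) = exists m forall k: ¬φ.

exists m forall k: ~(m divides k)


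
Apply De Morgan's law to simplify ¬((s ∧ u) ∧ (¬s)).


De Morgan: the negation of a conjunction is the disjunction of the negations.
Distribute ¬ across ∧, flipping it to ∨, and negate each literal.

((¬s) ∨ (¬u)) ∨ s


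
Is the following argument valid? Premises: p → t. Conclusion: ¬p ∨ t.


This matches the form of material implication: the conclusion follows in every model of the premises.

Valid.


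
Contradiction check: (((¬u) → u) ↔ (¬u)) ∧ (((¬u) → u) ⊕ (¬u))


Truth table over {u}:
u | φ
-----
F | F
T | F
Every row is false.

Yes, it is a contradiction.


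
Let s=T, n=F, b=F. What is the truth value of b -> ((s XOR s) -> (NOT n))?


Substitute s=T, n=F, b=F:
s XOR s = T XOR T = F
NOT n = T
(s XOR s) -> (NOT n) = F -> T = T
b -> ((s XOR s) -> (NOT n)) = F -> T = T

T


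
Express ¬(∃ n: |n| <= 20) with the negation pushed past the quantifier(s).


¬(∀ x: φ) = ∃ x: ¬φ, and ¬(∃ x: φ) = ∀ x: ¬φ.
Apply to the existential statement.

∀ n: ¬(|n| <= 20)


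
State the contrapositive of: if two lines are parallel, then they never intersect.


The contrapositive of (P → Q) is (¬Q → ¬P); it is logically equivalent to the original.
Here P = 'two lines are parallel' and Q = 'they never intersect'.

If not (they never intersect), then not (two lines are parallel).


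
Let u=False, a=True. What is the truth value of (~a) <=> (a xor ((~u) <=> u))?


Substitute u=False, a=True:
~a = False
~u = True
(~u) <=> u = True <=> False = False
a xor ((~u) <=> u) = True xor False = True
(~a) <=> (a xor ((~u) <=> u)) = False <=> True = False

False


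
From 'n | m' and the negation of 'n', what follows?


Disjunctive syllogism: from (P ∨ Q) and ¬P, infer Q.
One disjunct, 'n', is ruled out; the other must hold.

m


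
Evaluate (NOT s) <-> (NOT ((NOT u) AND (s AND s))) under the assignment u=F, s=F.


Substitute u=F, s=F:
NOT s = T
NOT u = T
s AND s = F AND F = F
(NOT u) AND (s AND s) = T AND F = F
NOT ((NOT u) AND (s AND s)) = T
(NOT s) <-> (NOT ((NOT u) AND (s AND s))) = T <-> T = T

T


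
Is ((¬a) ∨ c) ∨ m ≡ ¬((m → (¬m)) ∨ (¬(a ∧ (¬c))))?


Compare truth tables:
a | c | m | φ | ψ
-----------------
F | F | F | T | F
T | F | F | F | F
F | T | F | T | F
T | T | F | T | F
F | F | T | T | F
T | F | T | T | T
F | T | T | T | F
T | T | T | T | F
They differ at row 1 (a=F, c=F, m=F): φ=T but ψ=F.

No, they are not logically equivalent.


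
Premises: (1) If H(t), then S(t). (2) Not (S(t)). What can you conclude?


Modus tollens: from (P → Q) and ¬Q, infer ¬P.
Q = 'S(t)' is denied; since P → Q, P must also fail.

Not (H(t)).


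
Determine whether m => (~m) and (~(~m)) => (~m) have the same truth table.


Compare truth tables:
m | φ | ψ
---------
False | True | True
True | False | False
The columns φ and ψ agree on every row.

Yes, they are logically equivalent.


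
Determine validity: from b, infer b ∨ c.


This matches the form of disjunction introduction: the conclusion follows in every model of the premises.

Valid.


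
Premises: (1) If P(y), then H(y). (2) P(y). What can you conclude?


Modus ponens: from (P → Q) and P, infer Q.
P = 'P(y)' is asserted, and P → Q holds, so Q follows.

H(y).


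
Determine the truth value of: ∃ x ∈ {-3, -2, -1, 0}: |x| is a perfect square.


Evaluate the predicate on each element: -3:F, -2:F, -1:T, 0:T.
Witness x = -1 satisfies the predicate.

T


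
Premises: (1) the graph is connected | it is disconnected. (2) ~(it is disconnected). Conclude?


Disjunctive syllogism: from (P ∨ Q) and ¬P, infer Q.
One disjunct, 'it is disconnected', is ruled out; the other must hold.

the graph is connected


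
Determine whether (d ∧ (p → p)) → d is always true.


Build the truth table over {d, p}:
d | p | φ
---------
F | F | T
T | F | T
F | T | T
T | T | T
Every row evaluates to true.

Yes, it is a tautology.


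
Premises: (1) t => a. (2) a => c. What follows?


Hypothetical syllogism: from (P → Q) and (Q → R), infer (P → R).
Chain the two implications through the shared middle term 'a'.

t => c


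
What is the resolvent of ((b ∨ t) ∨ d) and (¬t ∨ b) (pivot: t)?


The clauses contain complementary literals t and ¬t.
Resolution eliminates this pair and disjoins the remaining literals (merging duplicates).

(d ∨ b)


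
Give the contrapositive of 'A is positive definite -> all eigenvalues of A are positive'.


The contrapositive of (P → Q) is (¬Q → ¬P); it is logically equivalent to the original.
Here P = 'A is positive definite' and Q = 'all eigenvalues of A are positive'.

If not (all eigenvalues of A are positive), then not (A is positive definite).


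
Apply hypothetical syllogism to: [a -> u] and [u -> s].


Hypothetical syllogism: from (P → Q) and (Q → R), infer (P → R).
Chain the two implications through the shared middle term 'u'.

a -> s


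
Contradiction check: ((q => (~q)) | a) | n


Truth table over {a, n, q}:
a | n | q | φ
-------------
False | False | False | True
True | False | False | True
False | True | False | True
True | True | False | True
False | False | True | False
True | False | True | True
False | True | True | True
True | True | True | True
Satisfying assignment at row 1: a=False, n=False, q=False gives True.

No, it is not a contradiction.


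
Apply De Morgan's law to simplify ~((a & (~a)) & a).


De Morgan: the negation of a conjunction is the disjunction of the negations.
Distribute ~ across &, flipping it to |, and negate each literal.

((~a) | a) | (~a)


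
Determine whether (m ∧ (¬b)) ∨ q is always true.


Build the truth table over {b, m, q}:
b | m | q | φ
-------------
F | F | F | F
T | F | F | F
F | T | F | T
T | T | F | F
F | F | T | T
T | F | T | T
F | T | T | T
T | T | T | T
Counterexample at row 1: with b=F, m=F, q=F, the formula is F.

No, it is not a tautology.


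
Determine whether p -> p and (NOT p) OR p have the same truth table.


Compare truth tables:
p | φ | ψ
---------
F | T | T
T | T | T
The columns φ and ψ agree on every row.

Yes, they are logically equivalent.


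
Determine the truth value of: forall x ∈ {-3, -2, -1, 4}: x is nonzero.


Evaluate the predicate on each element: -3:True, -2:True, -1:True, 4:True.
Every element satisfies the predicate.

True


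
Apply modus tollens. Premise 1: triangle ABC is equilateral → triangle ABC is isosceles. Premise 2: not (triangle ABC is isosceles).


Modus tollens: from (P → Q) and ¬Q, infer ¬P.
Q = 'triangle ABC is isosceles' is denied; since P → Q, P must also fail.

Not (triangle ABC is equilateral).


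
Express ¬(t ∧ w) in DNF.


Step 1: Apply De Morgan: ¬(t ∧ w) = ¬t ∨ ¬w.

(¬t) ∨ (¬w)


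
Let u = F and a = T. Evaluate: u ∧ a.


Conjunction is true only when both operands are true.
Substitute: u=F, a=T.
F ∧ T evaluates to F.

F


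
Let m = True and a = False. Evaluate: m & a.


Conjunction is true only when both operands are true.
Substitute: m=True, a=False.
True & False evaluates to False.

False


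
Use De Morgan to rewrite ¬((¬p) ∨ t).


De Morgan: the negation of a disjunction is the conjunction of the negations.
Distribute ¬ across ∨, flipping it to ∧, and negate each literal.

p ∧ (¬t)


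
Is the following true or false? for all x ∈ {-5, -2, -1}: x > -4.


Evaluate the predicate on each element: -5:F, -2:T, -1:T.
Counterexample x = -5 fails the predicate.

F


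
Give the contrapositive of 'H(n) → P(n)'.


The contrapositive of (P → Q) is (¬Q → ¬P); it is logically equivalent to the original.
Here P = 'H(n)' and Q = 'P(n)'.

If not (P(n)), then not (H(n)).


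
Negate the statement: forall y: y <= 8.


¬(forall x: φ) = exists x: ¬φ, and ¬(exists x: φ) = forall x: ¬φ.
Apply to the universal statement.

exists y: ~(y <= 8)


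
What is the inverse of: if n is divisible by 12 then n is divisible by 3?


The inverse of (P → Q) is (¬P → ¬Q). It is equivalent to the converse, not to the original.
Here P = 'n is divisible by 12' and Q = 'n is divisible by 3'.

If not (n is divisible by 12), then not (n is divisible by 3).


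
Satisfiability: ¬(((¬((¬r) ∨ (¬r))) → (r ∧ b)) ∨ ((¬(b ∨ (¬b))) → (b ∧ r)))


Check all 4 assignments over {b, r}:
b | r | φ
---------
F | F | F
T | F | F
F | T | F
T | T | F
No assignment makes the formula true.

Unsatisfiable.


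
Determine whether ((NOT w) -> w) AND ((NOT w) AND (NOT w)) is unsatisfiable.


Truth table over {w}:
w | φ
-----
F | F
T | F
Every row is false.

Yes, it is a contradiction.


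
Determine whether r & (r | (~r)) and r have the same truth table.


Compare truth tables:
r | φ | ψ
---------
False | False | False
True | True | True
The columns φ and ψ agree on every row.

Yes, they are logically equivalent.


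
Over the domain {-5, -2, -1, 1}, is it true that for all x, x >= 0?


Evaluate the predicate on each element: -5:F, -2:F, -1:F, 1:T.
Counterexample x = -5 fails the predicate.

F


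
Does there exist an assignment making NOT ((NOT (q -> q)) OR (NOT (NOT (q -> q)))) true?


Check all 2 assignments over {q}:
q | φ
-----
F | F
T | F
No assignment makes the formula true.

Unsatisfiable.


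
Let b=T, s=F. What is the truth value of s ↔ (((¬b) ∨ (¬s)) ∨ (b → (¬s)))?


Substitute b=T, s=F:
¬b = F
¬s = T
(¬b) ∨ (¬s) = F ∨ T = T
¬s = T
b → (¬s) = T → T = T
((¬b) ∨ (¬s)) ∨ (b → (¬s)) = T ∨ T = T
s ↔ (((¬b) ∨ (¬s)) ∨ (b → (¬s))) = F ↔ T = F

F


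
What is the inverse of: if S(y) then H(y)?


The inverse of (P → Q) is (¬P → ¬Q). It is equivalent to the converse, not to the original.
Here P = 'S(y)' and Q = 'H(y)'.

If not (S(y)), then not (H(y)).


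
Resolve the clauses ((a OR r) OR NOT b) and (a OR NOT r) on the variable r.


The clauses contain complementary literals r and NOTr.
Resolution eliminates this pair and disjoins the remaining literals (merging duplicates).

(NOT b OR a)


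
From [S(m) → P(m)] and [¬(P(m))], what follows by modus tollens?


Modus tollens: from (P → Q) and ¬Q, infer ¬P.
Q = 'P(m)' is denied; since P → Q, P must also fail.

Not (S(m)).


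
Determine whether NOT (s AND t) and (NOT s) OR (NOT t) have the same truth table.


Compare truth tables:
s | t | φ | ψ
-------------
F | F | T | T
T | F | T | T
F | T | T | T
T | T | F | F
The columns φ and ψ agree on every row.

Yes, they are logically equivalent.


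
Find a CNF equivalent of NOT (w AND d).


Step 1: Apply De Morgan: ¬(w ∧ d) = ¬w ∨ ¬d.

(NOT w) OR (NOT d)


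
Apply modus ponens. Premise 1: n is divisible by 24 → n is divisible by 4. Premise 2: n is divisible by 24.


Modus ponens: from (P → Q) and P, infer Q.
P = 'n is divisible by 24' is asserted, and P → Q holds, so Q follows.

n is divisible by 4.


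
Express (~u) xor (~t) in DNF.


Step 1: (¬u) ⊕ (¬t) is true exactly when they disagree: ((¬u) ∧ ¬(¬t)) ∨ (¬(¬u) ∧ (¬t)).
Step 2: Eliminate any double negations (¬¬X = X).

((~u) & t) | (u & (~t))


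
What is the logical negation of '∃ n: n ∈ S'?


¬(∀ x: φ) = ∃ x: ¬φ, and ¬(∃ x: φ) = ∀ x: ¬φ.
Apply to the existential statement.

∀ n: ¬(n ∈ S)


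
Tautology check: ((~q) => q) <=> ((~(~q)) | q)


Build the truth table over {q}:
q | φ
-----
False | True
True | True
Every row evaluates to true.

Yes, it is a tautology.


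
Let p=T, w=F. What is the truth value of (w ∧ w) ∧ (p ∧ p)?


Substitute p=T, w=F:
w ∧ w = F ∧ F = F
p ∧ p = T ∧ T = T
(w ∧ w) ∧ (p ∧ p) = F ∧ T = F

F


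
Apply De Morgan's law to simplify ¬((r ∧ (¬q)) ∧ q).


De Morgan: the negation of a conjunction is the disjunction of the negations.
Distribute ¬ across ∧, flipping it to ∨, and negate each literal.

((¬r) ∨ q) ∨ (¬q)


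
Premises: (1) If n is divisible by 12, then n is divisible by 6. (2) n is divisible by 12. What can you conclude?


Modus ponens: from (P → Q) and P, infer Q.
P = 'n is divisible by 12' is asserted, and P → Q holds, so Q follows.

n is divisible by 6.


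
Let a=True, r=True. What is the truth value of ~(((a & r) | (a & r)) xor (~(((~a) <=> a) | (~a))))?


Substitute a=True, r=True:
a & r = True & True = True
a & r = True & True = True
(a & r) | (a & r) = True | True = True
~a = False
(~a) <=> a = False <=> True = False
~a = False
((~a) <=> a) | (~a) = False | False = False
~(((~a) <=> a) | (~a)) = True
((a & r) | (a & r)) xor (~(((~a) <=> a) | (~a))) = True xor True = False
~(((a & r) | (a & r)) xor (~(((~a) <=> a) | (~a)))) = True

True


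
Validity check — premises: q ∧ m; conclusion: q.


This matches the form of conjunction elimination: the conclusion follows in every model of the premises.

Valid.


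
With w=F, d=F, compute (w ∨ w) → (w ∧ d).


Substitute w=F, d=F:
w ∨ w = F ∨ F = F
w ∧ d = F ∧ F = F
(w ∨ w) → (w ∧ d) = F → F = T

T


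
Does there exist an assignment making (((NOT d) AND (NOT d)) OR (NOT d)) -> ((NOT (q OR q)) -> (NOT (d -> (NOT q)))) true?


Search for a satisfying assignment over {d, q}.
Try d=T, q=F: the formula evaluates to T.
A satisfying assignment exists.

Satisfiable.


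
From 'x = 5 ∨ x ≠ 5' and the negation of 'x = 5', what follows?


Disjunctive syllogism: from (P ∨ Q) and ¬P, infer Q.
One disjunct, 'x = 5', is ruled out; the other must hold.

x ≠ 5


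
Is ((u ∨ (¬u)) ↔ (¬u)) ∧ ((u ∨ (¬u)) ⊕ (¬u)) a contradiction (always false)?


Truth table over {u}:
u | φ
-----
F | F
T | F
Every row is false.

Yes, it is a contradiction.


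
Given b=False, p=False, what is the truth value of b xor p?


Exclusive or is true when exactly one operand is true.
Substitute: b=False, p=False.
False xor False evaluates to False.

False


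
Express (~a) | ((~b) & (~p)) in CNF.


Step 1: Distribute ∨ over ∧: (¬a) ∨ ((¬b) ∧ (¬p)) = ((¬a) ∨ (¬b)) ∧ ((¬a) ∨ (¬p)).

((~a) | (~b)) & ((~a) | (~p))


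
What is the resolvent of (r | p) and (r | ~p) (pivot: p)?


The clauses contain complementary literals p and ~p.
Resolution eliminates this pair and disjoins the remaining literals (merging duplicates).

r


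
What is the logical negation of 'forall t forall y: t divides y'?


Negation flips each quantifier (∀↔∃) and negates the inner predicate.
¬(forall t forall y: φ) = exists t exists y: ¬φ.

exists t exists y: ~(t divides y)


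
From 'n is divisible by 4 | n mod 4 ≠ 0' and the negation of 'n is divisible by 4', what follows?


Disjunctive syllogism: from (P ∨ Q) and ¬P, infer Q.
One disjunct, 'n is divisible by 4', is ruled out; the other must hold.

n mod 4 ≠ 0


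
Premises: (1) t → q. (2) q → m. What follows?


Hypothetical syllogism: from (P → Q) and (Q → R), infer (P → R).
Chain the two implications through the shared middle term 'q'.

t → m


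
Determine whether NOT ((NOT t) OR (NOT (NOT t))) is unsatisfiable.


Truth table over {t}:
t | φ
-----
F | F
T | F
Every row is false.

Yes, it is a contradiction.


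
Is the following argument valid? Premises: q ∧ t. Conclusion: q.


This matches the form of conjunction elimination: the conclusion follows in every model of the premises.

Valid.


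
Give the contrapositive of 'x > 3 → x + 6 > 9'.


The contrapositive of (P → Q) is (¬Q → ¬P); it is logically equivalent to the original.
Here P = 'x > 3' and Q = 'x + 6 > 9'.

If not (x + 6 > 9), then not (x > 3).


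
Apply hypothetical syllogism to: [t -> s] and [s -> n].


Hypothetical syllogism: from (P → Q) and (Q → R), infer (P → R).
Chain the two implications through the shared middle term 's'.

t -> n


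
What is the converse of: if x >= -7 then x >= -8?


The converse of (P → Q) is (Q → P). It is not in general equivalent to the original.
Here P = 'x >= -7' and Q = 'x >= -8'.

If x >= -8, then x >= -7.


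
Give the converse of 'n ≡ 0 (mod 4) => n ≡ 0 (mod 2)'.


The converse of (P → Q) is (Q → P). It is not in general equivalent to the original.
Here P = 'n ≡ 0 (mod 4)' and Q = 'n ≡ 0 (mod 2)'.

If n ≡ 0 (mod 2), then n ≡ 0 (mod 4).


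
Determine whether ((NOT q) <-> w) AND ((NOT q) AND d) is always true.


Build the truth table over {d, q, w}:
d | q | w | φ
-------------
F | F | F | F
T | F | F | F
F | T | F | F
T | T | F | F
F | F | T | F
T | F | T | T
F | T | T | F
T | T | T | F
Counterexample at row 1: with d=F, q=F, w=F, the formula is F.

No, it is not a tautology.
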